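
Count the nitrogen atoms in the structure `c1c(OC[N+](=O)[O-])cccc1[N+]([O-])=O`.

The symbol for nitrogen appears 2 times in the SMILES.

2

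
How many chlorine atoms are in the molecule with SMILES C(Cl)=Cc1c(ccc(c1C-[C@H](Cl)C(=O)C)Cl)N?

3

The symbol for chlorine appears 3 times in the SMILES.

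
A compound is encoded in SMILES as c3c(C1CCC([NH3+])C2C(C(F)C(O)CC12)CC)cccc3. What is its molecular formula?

C18H27FNO+

Heavy atoms from the SMILES: 18 C, 1 F, 1 N, 1 O.
Implicit hydrogens by atom environment:
  7 × C: 1 H each → 7
  5 × C (aromatic): 1 H each → 5
  4 × C: 2 H each → 8
  1 × C: 3 H
  1 × C (aromatic): no H
  1 × F: no H
  1 × N (charge +1): 3 H
  1 × O: 1 H
  Total hydrogens = 27.
Net charge +1.
Molecular formula: C18H27FNO+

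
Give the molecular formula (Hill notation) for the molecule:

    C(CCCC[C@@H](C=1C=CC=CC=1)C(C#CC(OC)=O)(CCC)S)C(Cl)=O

Heavy atoms from the SMILES: 21 C, 1 Cl, 3 O, 1 S.
Implicit hydrogens by atom environment:
  7 × C: 2 H each → 14
  5 × C (aromatic): 1 H each → 5
  5 × C: no H
  3 × O: no H
  2 × C: 3 H each → 6
  1 × C: 1 H
  1 × C (aromatic): no H
  1 × Cl: no H
  1 × S: 1 H
  Total hydrogens = 27.
Molecular formula: C21H27ClO3S

C21H27ClO3S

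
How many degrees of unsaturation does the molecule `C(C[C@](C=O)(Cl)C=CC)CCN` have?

2

Molecular formula from the SMILES: C9H16ClNO.
DoU = (2C + 2 + N − H − X)/2 = (2·9 + 2 + 1 − 16 − 1)/2 = 4/2 = 2.
(Structurally: 0 ring(s) + 2 π bond(s) = 2.)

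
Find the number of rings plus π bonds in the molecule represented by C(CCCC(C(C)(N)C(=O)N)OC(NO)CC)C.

1

Molecular formula from the SMILES: C12H27N3O3.
DoU = (2C + 2 + N − H − X)/2 = (2·12 + 2 + 3 − 27 − 0)/2 = 2/2 = 1.
(Structurally: 0 ring(s) + 1 π bond(s) = 1.)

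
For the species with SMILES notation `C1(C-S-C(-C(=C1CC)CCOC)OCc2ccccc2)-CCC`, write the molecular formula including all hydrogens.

Heavy atoms from the SMILES: 20 C, 2 O, 1 S.
Implicit hydrogens by atom environment:
  7 × C: 2 H each → 14
  5 × C (aromatic): 1 H each → 5
  3 × C: 3 H each → 9
  2 × C: 1 H each → 2
  2 × C: no H
  2 × O: no H
  1 × C (aromatic): no H
  1 × S: no H
  Total hydrogens = 30.
Molecular formula: C20H30O2S

C20H30O2S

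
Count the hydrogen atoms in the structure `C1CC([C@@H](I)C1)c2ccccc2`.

13

Hydrogens are implicit in SMILES; fill each atom to its normal valence:
  5 × C (aromatic): 1 H each → 5
  3 × C: 2 H each → 6
  2 × C: 1 H each → 2
  1 × C (aromatic): no H
  1 × I: no H
  Total hydrogens = 13.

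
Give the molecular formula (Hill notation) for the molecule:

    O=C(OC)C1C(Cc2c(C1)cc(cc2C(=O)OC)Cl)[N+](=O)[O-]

Heavy atoms from the SMILES: 14 C, 1 Cl, 1 N, 6 O.
Implicit hydrogens by atom environment:
  5 × O: no H
  4 × C (aromatic): no H
  2 × C: 3 H each → 6
  2 × C: 2 H each → 4
  2 × C (aromatic): 1 H each → 2
  2 × C: 1 H each → 2
  2 × C: no H
  1 × Cl: no H
  1 × N (charge +1): no H
  1 × O (charge -1): no H
  Total hydrogens = 14.
Molecular formula: C14H14ClNO6

C14H14ClNO6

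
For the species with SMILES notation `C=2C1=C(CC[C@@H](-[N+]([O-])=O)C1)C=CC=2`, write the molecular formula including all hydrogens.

C10H11NO2

Heavy atoms from the SMILES: 10 C, 1 N, 2 O.
Implicit hydrogens by atom environment:
  4 × C (aromatic): 1 H each → 4
  3 × C: 2 H each → 6
  2 × C (aromatic): no H
  1 × C: 1 H
  1 × N (charge +1): no H
  1 × O: no H
  1 × O (charge -1): no H
  Total hydrogens = 11.
Molecular formula: C10H11NO2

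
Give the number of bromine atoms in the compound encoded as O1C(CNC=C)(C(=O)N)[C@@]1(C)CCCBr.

The symbol for bromine appears 1 time in the SMILES.

1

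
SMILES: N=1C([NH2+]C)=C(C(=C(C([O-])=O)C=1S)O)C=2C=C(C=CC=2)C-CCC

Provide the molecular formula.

C17H20N2O3S

Heavy atoms from the SMILES: 17 C, 2 N, 3 O, 1 S.
Implicit hydrogens by atom environment:
  7 × C (aromatic): no H
  4 × C (aromatic): 1 H each → 4
  3 × C: 2 H each → 6
  2 × C: 3 H each → 6
  1 × C: no H
  1 × N (charge +1): 2 H
  1 × N (aromatic): no H
  1 × O: 1 H
  1 × O: no H
  1 × O (charge -1): no H
  1 × S: 1 H
  Total hydrogens = 20.
Molecular formula: C17H20N2O3S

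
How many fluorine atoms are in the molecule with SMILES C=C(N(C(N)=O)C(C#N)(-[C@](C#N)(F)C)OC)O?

1

The symbol for fluorine appears 1 time in the SMILES.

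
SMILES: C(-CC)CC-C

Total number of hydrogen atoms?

14

Hydrogens are implicit in SMILES; fill each atom to its normal valence:
  4 × C: 2 H each → 8
  2 × C: 3 H each → 6
  Total hydrogens = 14.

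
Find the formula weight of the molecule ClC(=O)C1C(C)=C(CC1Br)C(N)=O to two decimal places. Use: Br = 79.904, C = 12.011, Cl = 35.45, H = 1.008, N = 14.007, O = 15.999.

Molecular formula: C8H9BrClNO2.
M = 1×79.904 + 8×12.011 + 1×35.45 + 9×1.008 + 1×14.007 + 2×15.999 = 266.52 g/mol.

266.52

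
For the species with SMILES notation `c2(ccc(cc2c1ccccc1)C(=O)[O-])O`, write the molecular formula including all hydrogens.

C13H9O3-

Heavy atoms from the SMILES: 13 C, 3 O.
Implicit hydrogens by atom environment:
  8 × C (aromatic): 1 H each → 8
  4 × C (aromatic): no H
  1 × C: no H
  1 × O: 1 H
  1 × O: no H
  1 × O (charge -1): no H
  Total hydrogens = 9.
Net charge -1.
Molecular formula: C13H9O3-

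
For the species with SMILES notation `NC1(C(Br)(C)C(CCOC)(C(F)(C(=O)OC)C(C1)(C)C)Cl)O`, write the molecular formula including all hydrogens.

C14H24BrClFNO4

Heavy atoms from the SMILES: 1 Br, 14 C, 1 Cl, 1 F, 1 N, 4 O.
Implicit hydrogens by atom environment:
  6 × C: no H
  5 × C: 3 H each → 15
  3 × C: 2 H each → 6
  3 × O: no H
  1 × Br: no H
  1 × Cl: no H
  1 × F: no H
  1 × N: 2 H
  1 × O: 1 H
  Total hydrogens = 24.
Molecular formula: C14H24BrClFNO4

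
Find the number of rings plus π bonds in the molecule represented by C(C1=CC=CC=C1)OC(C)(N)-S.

Molecular formula from the SMILES: C9H13NOS.
DoU = (2C + 2 + N − H − X)/2 = (2·9 + 2 + 1 − 13 − 0)/2 = 8/2 = 4.
(Structurally: 1 ring(s) + 3 π bond(s) = 4.)

4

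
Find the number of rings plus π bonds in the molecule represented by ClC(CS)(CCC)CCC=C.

1

Molecular formula from the SMILES: C9H17ClS.
DoU = (2C + 2 + N − H − X)/2 = (2·9 + 2 + 0 − 17 − 1)/2 = 2/2 = 1.
(Structurally: 0 ring(s) + 1 π bond(s) = 1.)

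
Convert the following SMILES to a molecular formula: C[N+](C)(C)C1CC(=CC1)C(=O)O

C9H16NO2+

Heavy atoms from the SMILES: 9 C, 1 N, 2 O.
Implicit hydrogens by atom environment:
  3 × C: 3 H each → 9
  2 × C: 2 H each → 4
  2 × C: 1 H each → 2
  2 × C: no H
  1 × N (charge +1): no H
  1 × O: 1 H
  1 × O: no H
  Total hydrogens = 16.
Net charge +1.
Molecular formula: C9H16NO2+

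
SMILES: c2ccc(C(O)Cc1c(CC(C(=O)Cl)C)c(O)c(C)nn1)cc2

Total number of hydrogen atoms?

19

Hydrogens are implicit in SMILES; fill each atom to its normal valence:
  5 × C (aromatic): 1 H each → 5
  5 × C (aromatic): no H
  2 × C: 3 H each → 6
  2 × C: 2 H each → 4
  2 × C: 1 H each → 2
  2 × N (aromatic): no H
  2 × O: 1 H each → 2
  1 × C: no H
  1 × Cl: no H
  1 × O: no H
  Total hydrogens = 19.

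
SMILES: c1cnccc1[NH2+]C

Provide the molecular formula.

C6H9N2+

Heavy atoms from the SMILES: 6 C, 2 N.
Implicit hydrogens by atom environment:
  4 × C (aromatic): 1 H each → 4
  1 × C: 3 H
  1 × C (aromatic): no H
  1 × N (charge +1): 2 H
  1 × N (aromatic): no H
  Total hydrogens = 9.
Net charge +1.
Molecular formula: C6H9N2+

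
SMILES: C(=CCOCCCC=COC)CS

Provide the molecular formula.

Heavy atoms from the SMILES: 10 C, 2 O, 1 S.
Implicit hydrogens by atom environment:
  5 × C: 2 H each → 10
  4 × C: 1 H each → 4
  2 × O: no H
  1 × C: 3 H
  1 × S: 1 H
  Total hydrogens = 18.
Molecular formula: C10H18O2S

C10H18O2S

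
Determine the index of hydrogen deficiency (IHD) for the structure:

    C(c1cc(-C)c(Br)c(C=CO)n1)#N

Molecular formula from the SMILES: C9H7BrN2O.
DoU = (2C + 2 + N − H − X)/2 = (2·9 + 2 + 2 − 7 − 1)/2 = 14/2 = 7.
(Structurally: 1 ring(s) + 6 π bond(s) = 7.)

7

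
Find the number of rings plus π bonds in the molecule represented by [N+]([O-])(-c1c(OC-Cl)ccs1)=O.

Molecular formula from the SMILES: C5H4ClNO3S.
DoU = (2C + 2 + N − H − X)/2 = (2·5 + 2 + 1 − 4 − 1)/2 = 8/2 = 4.
(Structurally: 1 ring(s) + 3 π bond(s) = 4.)

4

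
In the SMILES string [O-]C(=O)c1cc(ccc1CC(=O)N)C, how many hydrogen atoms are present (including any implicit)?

10

Hydrogens are implicit in SMILES; fill each atom to its normal valence:
  3 × C (aromatic): 1 H each → 3
  3 × C (aromatic): no H
  2 × C: no H
  2 × O: no H
  1 × C: 3 H
  1 × C: 2 H
  1 × N: 2 H
  1 × O (charge -1): no H
  Total hydrogens = 10.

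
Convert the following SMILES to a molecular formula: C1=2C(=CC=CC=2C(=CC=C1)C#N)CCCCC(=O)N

Heavy atoms from the SMILES: 16 C, 2 N, 1 O.
Implicit hydrogens by atom environment:
  6 × C (aromatic): 1 H each → 6
  4 × C: 2 H each → 8
  4 × C (aromatic): no H
  2 × C: no H
  1 × N: 2 H
  1 × N: no H
  1 × O: no H
  Total hydrogens = 16.
Molecular formula: C16H16N2O

C16H16N2O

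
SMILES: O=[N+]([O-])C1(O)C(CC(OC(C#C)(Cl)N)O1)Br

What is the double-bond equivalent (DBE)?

Molecular formula from the SMILES: C7H8BrClN2O5.
DoU = (2C + 2 + N − H − X)/2 = (2·7 + 2 + 2 − 8 − 2)/2 = 8/2 = 4.
(Structurally: 1 ring(s) + 3 π bond(s) = 4.)

4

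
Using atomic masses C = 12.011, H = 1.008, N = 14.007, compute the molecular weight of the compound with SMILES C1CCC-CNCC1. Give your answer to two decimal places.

113.20

Molecular formula: C7H15N.
M = 7×12.011 + 15×1.008 + 1×14.007 = 113.20 g/mol.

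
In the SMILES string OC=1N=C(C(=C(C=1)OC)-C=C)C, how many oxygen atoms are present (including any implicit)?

2

The symbol for oxygen appears 2 times in the SMILES.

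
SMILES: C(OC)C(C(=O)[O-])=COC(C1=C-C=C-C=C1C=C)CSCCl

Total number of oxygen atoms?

The symbol for oxygen appears 4 times in the SMILES.

4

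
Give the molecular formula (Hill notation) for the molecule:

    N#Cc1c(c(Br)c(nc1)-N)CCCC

Heavy atoms from the SMILES: 1 Br, 10 C, 3 N.
Implicit hydrogens by atom environment:
  4 × C (aromatic): no H
  3 × C: 2 H each → 6
  1 × Br: no H
  1 × C: 3 H
  1 × C (aromatic): 1 H
  1 × C: no H
  1 × N: 2 H
  1 × N (aromatic): no H
  1 × N: no H
  Total hydrogens = 12.
Molecular formula: C10H12BrN3

C10H12BrN3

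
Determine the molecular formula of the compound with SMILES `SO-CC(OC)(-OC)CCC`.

C7H16O3S

Heavy atoms from the SMILES: 7 C, 3 O, 1 S.
Implicit hydrogens by atom environment:
  3 × C: 3 H each → 9
  3 × C: 2 H each → 6
  3 × O: no H
  1 × C: no H
  1 × S: 1 H
  Total hydrogens = 16.
Molecular formula: C7H16O3S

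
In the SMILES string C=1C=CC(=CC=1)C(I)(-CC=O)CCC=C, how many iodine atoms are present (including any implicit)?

The symbol for iodine appears 1 time in the SMILES.

1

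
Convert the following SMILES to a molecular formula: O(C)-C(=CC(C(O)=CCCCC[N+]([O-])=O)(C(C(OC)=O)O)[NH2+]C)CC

C16H29N2O7+

Heavy atoms from the SMILES: 16 C, 2 N, 7 O.
Implicit hydrogens by atom environment:
  5 × C: 2 H each → 10
  4 × C: 3 H each → 12
  4 × C: no H
  4 × O: no H
  3 × C: 1 H each → 3
  2 × O: 1 H each → 2
  1 × N (charge +1): 2 H
  1 × N (charge +1): no H
  1 × O (charge -1): no H
  Total hydrogens = 29.
Net charge +1.
Molecular formula: C16H29N2O7+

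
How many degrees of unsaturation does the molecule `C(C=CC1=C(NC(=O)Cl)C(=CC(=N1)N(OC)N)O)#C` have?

Molecular formula from the SMILES: C11H11ClN4O3.
DoU = (2C + 2 + N − H − X)/2 = (2·11 + 2 + 4 − 11 − 1)/2 = 16/2 = 8.
(Structurally: 1 ring(s) + 7 π bond(s) = 8.)

8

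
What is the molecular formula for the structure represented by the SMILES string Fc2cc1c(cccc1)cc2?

Heavy atoms from the SMILES: 10 C, 1 F.
Implicit hydrogens by atom environment:
  7 × C (aromatic): 1 H each → 7
  3 × C (aromatic): no H
  1 × F: no H
  Total hydrogens = 7.
Molecular formula: C10H7F

C10H7F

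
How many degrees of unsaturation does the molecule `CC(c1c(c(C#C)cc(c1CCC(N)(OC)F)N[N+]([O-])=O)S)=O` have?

8

Molecular formula from the SMILES: C14H16FN3O4S.
DoU = (2C + 2 + N − H − X)/2 = (2·14 + 2 + 3 − 16 − 1)/2 = 16/2 = 8.
(Structurally: 1 ring(s) + 7 π bond(s) = 8.)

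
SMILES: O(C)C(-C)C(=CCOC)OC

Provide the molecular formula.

C8H16O3

Heavy atoms from the SMILES: 8 C, 3 O.
Implicit hydrogens by atom environment:
  4 × C: 3 H each → 12
  3 × O: no H
  2 × C: 1 H each → 2
  1 × C: 2 H
  1 × C: no H
  Total hydrogens = 16.
Molecular formula: C8H16O3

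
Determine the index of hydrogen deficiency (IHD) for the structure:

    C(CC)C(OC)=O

Molecular formula from the SMILES: C5H10O2.
DoU = (2C + 2 + N − H − X)/2 = (2·5 + 2 + 0 − 10 − 0)/2 = 2/2 = 1.
(Structurally: 0 ring(s) + 1 π bond(s) = 1.)

1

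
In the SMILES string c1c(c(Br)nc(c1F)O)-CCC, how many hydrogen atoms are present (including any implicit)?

Hydrogens are implicit in SMILES; fill each atom to its normal valence:
  4 × C (aromatic): no H
  2 × C: 2 H each → 4
  1 × Br: no H
  1 × C: 3 H
  1 × C (aromatic): 1 H
  1 × F: no H
  1 × N (aromatic): no H
  1 × O: 1 H
  Total hydrogens = 9.

9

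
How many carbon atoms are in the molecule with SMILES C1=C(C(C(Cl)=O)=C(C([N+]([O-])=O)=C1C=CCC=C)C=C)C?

The symbol for carbon appears 15 times in the SMILES. (Cl is a single chlorine, not C + l.)

15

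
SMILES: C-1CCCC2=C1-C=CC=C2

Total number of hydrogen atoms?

Hydrogens are implicit in SMILES; fill each atom to its normal valence:
  4 × C: 2 H each → 8
  4 × C (aromatic): 1 H each → 4
  2 × C (aromatic): no H
  Total hydrogens = 12.

12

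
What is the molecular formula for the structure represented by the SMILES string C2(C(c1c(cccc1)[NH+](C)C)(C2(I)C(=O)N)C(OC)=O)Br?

Heavy atoms from the SMILES: 1 Br, 14 C, 1 I, 2 N, 3 O.
Implicit hydrogens by atom environment:
  4 × C (aromatic): 1 H each → 4
  4 × C: no H
  3 × C: 3 H each → 9
  3 × O: no H
  2 × C (aromatic): no H
  1 × Br: no H
  1 × C: 1 H
  1 × I: no H
  1 × N: 2 H
  1 × N (charge +1): 1 H
  Total hydrogens = 17.
Net charge +1.
Molecular formula: C14H17BrIN2O3+

C14H17BrIN2O3+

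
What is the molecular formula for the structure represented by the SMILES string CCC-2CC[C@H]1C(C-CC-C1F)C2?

Heavy atoms from the SMILES: 12 C, 1 F.
Implicit hydrogens by atom environment:
  7 × C: 2 H each → 14
  4 × C: 1 H each → 4
  1 × C: 3 H
  1 × F: no H
  Total hydrogens = 21.
Molecular formula: C12H21F

C12H21F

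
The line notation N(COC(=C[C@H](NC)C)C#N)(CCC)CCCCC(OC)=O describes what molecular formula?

Heavy atoms from the SMILES: 16 C, 3 N, 3 O.
Implicit hydrogens by atom environment:
  7 × C: 2 H each → 14
  4 × C: 3 H each → 12
  3 × C: no H
  3 × O: no H
  2 × C: 1 H each → 2
  2 × N: no H
  1 × N: 1 H
  Total hydrogens = 29.
Molecular formula: C16H29N3O3

C16H29N3O3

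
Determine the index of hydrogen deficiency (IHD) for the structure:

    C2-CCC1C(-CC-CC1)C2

2

Molecular formula from the SMILES: C10H18.
DoU = (2C + 2 + N − H − X)/2 = (2·10 + 2 + 0 − 18 − 0)/2 = 4/2 = 2.
(Structurally: 2 ring(s) + 0 π bond(s) = 2.)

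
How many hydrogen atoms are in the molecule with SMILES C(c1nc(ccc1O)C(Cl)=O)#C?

4

Hydrogens are implicit in SMILES; fill each atom to its normal valence:
  3 × C (aromatic): no H
  2 × C (aromatic): 1 H each → 2
  2 × C: no H
  1 × C: 1 H
  1 × Cl: no H
  1 × N (aromatic): no H
  1 × O: 1 H
  1 × O: no H
  Total hydrogens = 4.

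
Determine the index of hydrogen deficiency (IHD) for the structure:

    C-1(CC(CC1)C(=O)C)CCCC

Molecular formula from the SMILES: C11H20O.
DoU = (2C + 2 + N − H − X)/2 = (2·11 + 2 + 0 − 20 − 0)/2 = 4/2 = 2.
(Structurally: 1 ring(s) + 1 π bond(s) = 2.)

2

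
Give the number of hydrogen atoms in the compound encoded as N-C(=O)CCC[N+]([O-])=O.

8

Hydrogens are implicit in SMILES; fill each atom to its normal valence:
  3 × C: 2 H each → 6
  2 × O: no H
  1 × C: no H
  1 × N: 2 H
  1 × N (charge +1): no H
  1 × O (charge -1): no H
  Total hydrogens = 8.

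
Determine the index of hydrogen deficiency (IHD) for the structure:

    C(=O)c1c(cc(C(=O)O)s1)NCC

Molecular formula from the SMILES: C8H9NO3S.
DoU = (2C + 2 + N − H − X)/2 = (2·8 + 2 + 1 − 9 − 0)/2 = 10/2 = 5.
(Structurally: 1 ring(s) + 4 π bond(s) = 5.)

5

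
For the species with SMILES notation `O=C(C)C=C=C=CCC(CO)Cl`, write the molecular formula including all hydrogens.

C9H11ClO2

Heavy atoms from the SMILES: 9 C, 1 Cl, 2 O.
Implicit hydrogens by atom environment:
  3 × C: 1 H each → 3
  3 × C: no H
  2 × C: 2 H each → 4
  1 × C: 3 H
  1 × Cl: no H
  1 × O: 1 H
  1 × O: no H
  Total hydrogens = 11.
Molecular formula: C9H11ClO2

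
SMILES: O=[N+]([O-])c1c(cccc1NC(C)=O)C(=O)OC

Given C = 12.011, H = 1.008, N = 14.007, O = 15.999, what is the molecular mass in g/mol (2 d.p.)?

Molecular formula: C10H10N2O5.
M = 10×12.011 + 10×1.008 + 2×14.007 + 5×15.999 = 238.20 g/mol.

238.20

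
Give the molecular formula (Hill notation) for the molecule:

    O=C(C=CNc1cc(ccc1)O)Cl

Heavy atoms from the SMILES: 9 C, 1 Cl, 1 N, 2 O.
Implicit hydrogens by atom environment:
  4 × C (aromatic): 1 H each → 4
  2 × C: 1 H each → 2
  2 × C (aromatic): no H
  1 × C: no H
  1 × Cl: no H
  1 × N: 1 H
  1 × O: 1 H
  1 × O: no H
  Total hydrogens = 8.
Molecular formula: C9H8ClNO2

C9H8ClNO2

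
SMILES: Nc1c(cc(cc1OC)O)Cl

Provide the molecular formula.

C7H8ClNO2

Heavy atoms from the SMILES: 7 C, 1 Cl, 1 N, 2 O.
Implicit hydrogens by atom environment:
  4 × C (aromatic): no H
  2 × C (aromatic): 1 H each → 2
  1 × C: 3 H
  1 × Cl: no H
  1 × N: 2 H
  1 × O: 1 H
  1 × O: no H
  Total hydrogens = 8.
Molecular formula: C7H8ClNO2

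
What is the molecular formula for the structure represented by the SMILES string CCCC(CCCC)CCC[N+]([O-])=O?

Heavy atoms from the SMILES: 11 C, 1 N, 2 O.
Implicit hydrogens by atom environment:
  8 × C: 2 H each → 16
  2 × C: 3 H each → 6
  1 × C: 1 H
  1 × N (charge +1): no H
  1 × O: no H
  1 × O (charge -1): no H
  Total hydrogens = 23.
Molecular formula: C11H23NO2

C11H23NO2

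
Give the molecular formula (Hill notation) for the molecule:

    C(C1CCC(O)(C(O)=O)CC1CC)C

C11H20O3

Heavy atoms from the SMILES: 11 C, 3 O.
Implicit hydrogens by atom environment:
  5 × C: 2 H each → 10
  2 × C: 3 H each → 6
  2 × C: 1 H each → 2
  2 × C: no H
  2 × O: 1 H each → 2
  1 × O: no H
  Total hydrogens = 20.
Molecular formula: C11H20O3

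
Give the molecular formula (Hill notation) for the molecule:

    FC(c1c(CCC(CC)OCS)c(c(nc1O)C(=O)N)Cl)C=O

Heavy atoms from the SMILES: 14 C, 1 Cl, 1 F, 2 N, 4 O, 1 S.
Implicit hydrogens by atom environment:
  5 × C (aromatic): no H
  4 × C: 2 H each → 8
  3 × C: 1 H each → 3
  3 × O: no H
  1 × C: 3 H
  1 × C: no H
  1 × Cl: no H
  1 × F: no H
  1 × N: 2 H
  1 × N (aromatic): no H
  1 × O: 1 H
  1 × S: 1 H
  Total hydrogens = 18.
Molecular formula: C14H18ClFN2O4S

C14H18ClFN2O4S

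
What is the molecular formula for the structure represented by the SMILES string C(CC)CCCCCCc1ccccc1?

C15H24

Heavy atoms from the SMILES: 15 C.
Implicit hydrogens by atom environment:
  8 × C: 2 H each → 16
  5 × C (aromatic): 1 H each → 5
  1 × C: 3 H
  1 × C (aromatic): no H
  Total hydrogens = 24.
Molecular formula: C15H24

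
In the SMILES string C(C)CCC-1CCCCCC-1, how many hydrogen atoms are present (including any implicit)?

Hydrogens are implicit in SMILES; fill each atom to its normal valence:
  9 × C: 2 H each → 18
  1 × C: 3 H
  1 × C: 1 H
  Total hydrogens = 22.

22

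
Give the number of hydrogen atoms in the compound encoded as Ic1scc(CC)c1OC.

Hydrogens are implicit in SMILES; fill each atom to its normal valence:
  3 × C (aromatic): no H
  2 × C: 3 H each → 6
  1 × C: 2 H
  1 × C (aromatic): 1 H
  1 × I: no H
  1 × O: no H
  1 × S (aromatic): no H
  Total hydrogens = 9.

9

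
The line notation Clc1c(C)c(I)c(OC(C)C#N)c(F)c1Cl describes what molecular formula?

C10H7Cl2FINO

Heavy atoms from the SMILES: 10 C, 2 Cl, 1 F, 1 I, 1 N, 1 O.
Implicit hydrogens by atom environment:
  6 × C (aromatic): no H
  2 × C: 3 H each → 6
  2 × Cl: no H
  1 × C: 1 H
  1 × C: no H
  1 × F: no H
  1 × I: no H
  1 × N: no H
  1 × O: no H
  Total hydrogens = 7.
Molecular formula: C10H7Cl2FINO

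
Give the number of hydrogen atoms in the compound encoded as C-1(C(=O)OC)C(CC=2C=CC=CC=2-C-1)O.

14

Hydrogens are implicit in SMILES; fill each atom to its normal valence:
  4 × C (aromatic): 1 H each → 4
  2 × C: 2 H each → 4
  2 × C: 1 H each → 2
  2 × C (aromatic): no H
  2 × O: no H
  1 × C: 3 H
  1 × C: no H
  1 × O: 1 H
  Total hydrogens = 14.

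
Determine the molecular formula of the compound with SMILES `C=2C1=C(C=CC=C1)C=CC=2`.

Heavy atoms from the SMILES: 10 C.
Implicit hydrogens by atom environment:
  8 × C (aromatic): 1 H each → 8
  2 × C (aromatic): no H
  Total hydrogens = 8.
Molecular formula: C10H8

C10H8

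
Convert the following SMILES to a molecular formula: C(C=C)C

C4H8

Heavy atoms from the SMILES: 4 C.
Implicit hydrogens by atom environment:
  2 × C: 2 H each → 4
  1 × C: 3 H
  1 × C: 1 H
  Total hydrogens = 8.
Molecular formula: C4H8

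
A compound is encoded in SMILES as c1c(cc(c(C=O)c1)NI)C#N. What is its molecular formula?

Heavy atoms from the SMILES: 8 C, 1 I, 2 N, 1 O.
Implicit hydrogens by atom environment:
  3 × C (aromatic): 1 H each → 3
  3 × C (aromatic): no H
  1 × C: 1 H
  1 × C: no H
  1 × I: no H
  1 × N: 1 H
  1 × N: no H
  1 × O: no H
  Total hydrogens = 5.
Molecular formula: C8H5IN2O

C8H5IN2O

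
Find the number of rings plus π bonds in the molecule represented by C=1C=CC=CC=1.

Molecular formula from the SMILES: C6H6.
DoU = (2C + 2 + N − H − X)/2 = (2·6 + 2 + 0 − 6 − 0)/2 = 8/2 = 4.
(Structurally: 1 ring(s) + 3 π bond(s) = 4.)

4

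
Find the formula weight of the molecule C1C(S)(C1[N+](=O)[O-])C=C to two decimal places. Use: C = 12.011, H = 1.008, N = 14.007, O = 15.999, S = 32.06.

Molecular formula: C5H7NO2S.
M = 5×12.011 + 7×1.008 + 1×14.007 + 2×15.999 + 1×32.06 = 145.18 g/mol.

145.18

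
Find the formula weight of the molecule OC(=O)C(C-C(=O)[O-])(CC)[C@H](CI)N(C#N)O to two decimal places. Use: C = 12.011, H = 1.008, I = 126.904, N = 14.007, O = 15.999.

Molecular formula: C9H12IN2O5-.
M = 9×12.011 + 12×1.008 + 1×126.904 + 2×14.007 + 5×15.999 = 355.11 g/mol.

355.11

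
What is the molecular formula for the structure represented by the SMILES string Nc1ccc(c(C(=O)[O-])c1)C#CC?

C10H8NO2-

Heavy atoms from the SMILES: 10 C, 1 N, 2 O.
Implicit hydrogens by atom environment:
  3 × C (aromatic): 1 H each → 3
  3 × C (aromatic): no H
  3 × C: no H
  1 × C: 3 H
  1 × N: 2 H
  1 × O: no H
  1 × O (charge -1): no H
  Total hydrogens = 8.
Net charge -1.
Molecular formula: C10H8NO2-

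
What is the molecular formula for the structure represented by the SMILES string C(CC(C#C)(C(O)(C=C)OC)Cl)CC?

C11H17ClO2

Heavy atoms from the SMILES: 11 C, 1 Cl, 2 O.
Implicit hydrogens by atom environment:
  4 × C: 2 H each → 8
  3 × C: no H
  2 × C: 3 H each → 6
  2 × C: 1 H each → 2
  1 × Cl: no H
  1 × O: 1 H
  1 × O: no H
  Total hydrogens = 17.
Molecular formula: C11H17ClO2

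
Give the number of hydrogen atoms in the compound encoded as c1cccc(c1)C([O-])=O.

Hydrogens are implicit in SMILES; fill each atom to its normal valence:
  5 × C (aromatic): 1 H each → 5
  1 × C (aromatic): no H
  1 × C: no H
  1 × O: no H
  1 × O (charge -1): no H
  Total hydrogens = 5.

5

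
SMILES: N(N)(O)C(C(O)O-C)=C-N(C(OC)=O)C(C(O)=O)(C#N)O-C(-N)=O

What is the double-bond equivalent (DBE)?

6

Molecular formula from the SMILES: C10H15N5O9.
DoU = (2C + 2 + N − H − X)/2 = (2·10 + 2 + 5 − 15 − 0)/2 = 12/2 = 6.
(Structurally: 0 ring(s) + 6 π bond(s) = 6.)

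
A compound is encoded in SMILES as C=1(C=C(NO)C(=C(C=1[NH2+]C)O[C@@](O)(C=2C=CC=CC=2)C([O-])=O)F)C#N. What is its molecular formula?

C16H14FN3O5

Heavy atoms from the SMILES: 16 C, 1 F, 3 N, 5 O.
Implicit hydrogens by atom environment:
  6 × C (aromatic): 1 H each → 6
  6 × C (aromatic): no H
  3 × C: no H
  2 × O: 1 H each → 2
  2 × O: no H
  1 × C: 3 H
  1 × F: no H
  1 × N (charge +1): 2 H
  1 × N: 1 H
  1 × N: no H
  1 × O (charge -1): no H
  Total hydrogens = 14.
Molecular formula: C16H14FN3O5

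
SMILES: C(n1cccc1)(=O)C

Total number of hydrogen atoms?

Hydrogens are implicit in SMILES; fill each atom to its normal valence:
  4 × C (aromatic): 1 H each → 4
  1 × C: 3 H
  1 × C: no H
  1 × N (aromatic): no H
  1 × O: no H
  Total hydrogens = 7.

7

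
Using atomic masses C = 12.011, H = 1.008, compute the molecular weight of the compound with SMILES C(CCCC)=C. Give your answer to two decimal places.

84.16

Molecular formula: C6H12.
M = 6×12.011 + 12×1.008 = 84.16 g/mol.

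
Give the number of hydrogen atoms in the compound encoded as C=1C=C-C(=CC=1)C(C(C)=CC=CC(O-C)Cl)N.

18

Hydrogens are implicit in SMILES; fill each atom to its normal valence:
  5 × C: 1 H each → 5
  5 × C (aromatic): 1 H each → 5
  2 × C: 3 H each → 6
  1 × C: no H
  1 × C (aromatic): no H
  1 × Cl: no H
  1 × N: 2 H
  1 × O: no H
  Total hydrogens = 18.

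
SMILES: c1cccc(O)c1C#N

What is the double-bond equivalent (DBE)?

6

Molecular formula from the SMILES: C7H5NO.
DoU = (2C + 2 + N − H − X)/2 = (2·7 + 2 + 1 − 5 − 0)/2 = 12/2 = 6.
(Structurally: 1 ring(s) + 5 π bond(s) = 6.)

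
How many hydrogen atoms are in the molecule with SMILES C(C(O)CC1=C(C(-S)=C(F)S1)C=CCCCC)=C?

Hydrogens are implicit in SMILES; fill each atom to its normal valence:
  5 × C: 2 H each → 10
  4 × C: 1 H each → 4
  4 × C (aromatic): no H
  1 × C: 3 H
  1 × F: no H
  1 × O: 1 H
  1 × S: 1 H
  1 × S (aromatic): no H
  Total hydrogens = 19.

19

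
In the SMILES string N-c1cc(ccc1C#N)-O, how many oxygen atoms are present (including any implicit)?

1

The symbol for oxygen appears 1 time in the SMILES.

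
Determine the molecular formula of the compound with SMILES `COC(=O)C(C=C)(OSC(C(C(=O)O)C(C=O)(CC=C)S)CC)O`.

C15H22O7S2

Heavy atoms from the SMILES: 15 C, 7 O, 2 S.
Implicit hydrogens by atom environment:
  5 × C: 1 H each → 5
  5 × O: no H
  4 × C: 2 H each → 8
  4 × C: no H
  2 × C: 3 H each → 6
  2 × O: 1 H each → 2
  1 × S: 1 H
  1 × S: no H
  Total hydrogens = 22.
Molecular formula: C15H22O7S2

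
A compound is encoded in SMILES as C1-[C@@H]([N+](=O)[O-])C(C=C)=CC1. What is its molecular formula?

Heavy atoms from the SMILES: 7 C, 1 N, 2 O.
Implicit hydrogens by atom environment:
  3 × C: 2 H each → 6
  3 × C: 1 H each → 3
  1 × C: no H
  1 × N (charge +1): no H
  1 × O: no H
  1 × O (charge -1): no H
  Total hydrogens = 9.
Molecular formula: C7H9NO2

C7H9NO2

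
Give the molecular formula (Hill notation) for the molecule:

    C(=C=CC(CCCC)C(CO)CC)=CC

Heavy atoms from the SMILES: 14 C, 1 O.
Implicit hydrogens by atom environment:
  5 × C: 2 H each → 10
  4 × C: 1 H each → 4
  3 × C: 3 H each → 9
  2 × C: no H
  1 × O: 1 H
  Total hydrogens = 24.
Molecular formula: C14H24O

C14H24O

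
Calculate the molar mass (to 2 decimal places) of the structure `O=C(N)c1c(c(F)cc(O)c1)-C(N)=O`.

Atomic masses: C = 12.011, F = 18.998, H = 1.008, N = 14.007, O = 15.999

198.15

Molecular formula: C8H7FN2O3.
M = 8×12.011 + 1×18.998 + 7×1.008 + 2×14.007 + 3×15.999 = 198.15 g/mol.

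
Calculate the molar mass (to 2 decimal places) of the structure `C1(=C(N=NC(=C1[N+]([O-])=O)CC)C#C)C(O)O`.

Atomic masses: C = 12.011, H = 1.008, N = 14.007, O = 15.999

223.19

Molecular formula: C9H9N3O4.
M = 9×12.011 + 9×1.008 + 3×14.007 + 4×15.999 = 223.19 g/mol.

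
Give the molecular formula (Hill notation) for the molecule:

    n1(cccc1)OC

Heavy atoms from the SMILES: 5 C, 1 N, 1 O.
Implicit hydrogens by atom environment:
  4 × C (aromatic): 1 H each → 4
  1 × C: 3 H
  1 × N (aromatic): no H
  1 × O: no H
  Total hydrogens = 7.
Molecular formula: C5H7NO

C5H7NO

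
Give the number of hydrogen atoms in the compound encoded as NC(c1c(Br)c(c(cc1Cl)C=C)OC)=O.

Hydrogens are implicit in SMILES; fill each atom to its normal valence:
  5 × C (aromatic): no H
  2 × O: no H
  1 × Br: no H
  1 × C: 3 H
  1 × C: 2 H
  1 × C (aromatic): 1 H
  1 × C: 1 H
  1 × C: no H
  1 × Cl: no H
  1 × N: 2 H
  Total hydrogens = 9.

9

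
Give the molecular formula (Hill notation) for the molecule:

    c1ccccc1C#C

Heavy atoms from the SMILES: 8 C.
Implicit hydrogens by atom environment:
  5 × C (aromatic): 1 H each → 5
  1 × C: 1 H
  1 × C (aromatic): no H
  1 × C: no H
  Total hydrogens = 6.
Molecular formula: C8H6

C8H6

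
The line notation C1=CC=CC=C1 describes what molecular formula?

C6H6

Heavy atoms from the SMILES: 6 C.
Implicit hydrogens by atom environment:
  6 × C (aromatic): 1 H each → 6
  Total hydrogens = 6.
Molecular formula: C6H6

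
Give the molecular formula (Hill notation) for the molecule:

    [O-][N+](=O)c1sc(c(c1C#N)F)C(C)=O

C7H3FN2O3S

Heavy atoms from the SMILES: 7 C, 1 F, 2 N, 3 O, 1 S.
Implicit hydrogens by atom environment:
  4 × C (aromatic): no H
  2 × C: no H
  2 × O: no H
  1 × C: 3 H
  1 × F: no H
  1 × N: no H
  1 × N (charge +1): no H
  1 × O (charge -1): no H
  1 × S (aromatic): no H
  Total hydrogens = 3.
Molecular formula: C7H3FN2O3S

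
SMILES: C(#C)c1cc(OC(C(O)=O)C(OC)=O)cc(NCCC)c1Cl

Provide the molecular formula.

Heavy atoms from the SMILES: 15 C, 1 Cl, 1 N, 5 O.
Implicit hydrogens by atom environment:
  4 × C (aromatic): no H
  4 × O: no H
  3 × C: no H
  2 × C: 3 H each → 6
  2 × C: 2 H each → 4
  2 × C (aromatic): 1 H each → 2
  2 × C: 1 H each → 2
  1 × Cl: no H
  1 × N: 1 H
  1 × O: 1 H
  Total hydrogens = 16.
Molecular formula: C15H16ClNO5

C15H16ClNO5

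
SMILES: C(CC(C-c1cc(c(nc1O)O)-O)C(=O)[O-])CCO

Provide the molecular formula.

C12H16NO6-

Heavy atoms from the SMILES: 12 C, 1 N, 6 O.
Implicit hydrogens by atom environment:
  5 × C: 2 H each → 10
  4 × C (aromatic): no H
  4 × O: 1 H each → 4
  1 × C (aromatic): 1 H
  1 × C: 1 H
  1 × C: no H
  1 × N (aromatic): no H
  1 × O: no H
  1 × O (charge -1): no H
  Total hydrogens = 16.
Net charge -1.
Molecular formula: C12H16NO6-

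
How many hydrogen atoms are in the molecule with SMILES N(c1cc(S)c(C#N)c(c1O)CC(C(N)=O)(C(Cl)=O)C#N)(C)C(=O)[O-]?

Hydrogens are implicit in SMILES; fill each atom to its normal valence:
  6 × C: no H
  5 × C (aromatic): no H
  3 × N: no H
  3 × O: no H
  1 × C: 3 H
  1 × C: 2 H
  1 × C (aromatic): 1 H
  1 × Cl: no H
  1 × N: 2 H
  1 × O: 1 H
  1 × O (charge -1): no H
  1 × S: 1 H
  Total hydrogens = 10.

10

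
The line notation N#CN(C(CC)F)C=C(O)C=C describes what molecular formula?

Heavy atoms from the SMILES: 8 C, 1 F, 2 N, 1 O.
Implicit hydrogens by atom environment:
  3 × C: 1 H each → 3
  2 × C: 2 H each → 4
  2 × C: no H
  2 × N: no H
  1 × C: 3 H
  1 × F: no H
  1 × O: 1 H
  Total hydrogens = 11.
Molecular formula: C8H11FN2O

C8H11FN2O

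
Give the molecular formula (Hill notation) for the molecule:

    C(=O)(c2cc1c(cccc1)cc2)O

C11H8O2

Heavy atoms from the SMILES: 11 C, 2 O.
Implicit hydrogens by atom environment:
  7 × C (aromatic): 1 H each → 7
  3 × C (aromatic): no H
  1 × C: no H
  1 × O: 1 H
  1 × O: no H
  Total hydrogens = 8.
Molecular formula: C11H8O2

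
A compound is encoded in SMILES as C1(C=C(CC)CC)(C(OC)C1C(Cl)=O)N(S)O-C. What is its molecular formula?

Heavy atoms from the SMILES: 12 C, 1 Cl, 1 N, 3 O, 1 S.
Implicit hydrogens by atom environment:
  4 × C: 3 H each → 12
  3 × C: 1 H each → 3
  3 × C: no H
  3 × O: no H
  2 × C: 2 H each → 4
  1 × Cl: no H
  1 × N: no H
  1 × S: 1 H
  Total hydrogens = 20.
Molecular formula: C12H20ClNO3S

C12H20ClNO3S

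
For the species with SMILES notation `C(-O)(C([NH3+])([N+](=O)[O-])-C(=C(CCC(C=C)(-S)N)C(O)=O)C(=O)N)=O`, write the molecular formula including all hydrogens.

C11H17N4O7S+

Heavy atoms from the SMILES: 11 C, 4 N, 7 O, 1 S.
Implicit hydrogens by atom environment:
  7 × C: no H
  4 × O: no H
  3 × C: 2 H each → 6
  2 × N: 2 H each → 4
  2 × O: 1 H each → 2
  1 × C: 1 H
  1 × N (charge +1): 3 H
  1 × N (charge +1): no H
  1 × O (charge -1): no H
  1 × S: 1 H
  Total hydrogens = 17.
Net charge +1.
Molecular formula: C11H17N4O7S+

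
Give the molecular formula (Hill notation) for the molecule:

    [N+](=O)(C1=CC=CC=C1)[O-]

Heavy atoms from the SMILES: 6 C, 1 N, 2 O.
Implicit hydrogens by atom environment:
  5 × C (aromatic): 1 H each → 5
  1 × C (aromatic): no H
  1 × N (charge +1): no H
  1 × O: no H
  1 × O (charge -1): no H
  Total hydrogens = 5.
Molecular formula: C6H5NO2

C6H5NO2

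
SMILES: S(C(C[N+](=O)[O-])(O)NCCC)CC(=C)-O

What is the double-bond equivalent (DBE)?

2

Molecular formula from the SMILES: C8H16N2O4S.
DoU = (2C + 2 + N − H − X)/2 = (2·8 + 2 + 2 − 16 − 0)/2 = 4/2 = 2.
(Structurally: 0 ring(s) + 2 π bond(s) = 2.)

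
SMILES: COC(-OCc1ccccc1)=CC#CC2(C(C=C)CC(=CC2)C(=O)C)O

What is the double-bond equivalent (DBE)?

Molecular formula from the SMILES: C22H24O4.
DoU = (2C + 2 + N − H − X)/2 = (2·22 + 2 + 0 − 24 − 0)/2 = 22/2 = 11.
(Structurally: 2 ring(s) + 9 π bond(s) = 11.)

11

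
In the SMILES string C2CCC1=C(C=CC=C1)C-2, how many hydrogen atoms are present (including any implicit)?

Hydrogens are implicit in SMILES; fill each atom to its normal valence:
  4 × C: 2 H each → 8
  4 × C (aromatic): 1 H each → 4
  2 × C (aromatic): no H
  Total hydrogens = 12.

12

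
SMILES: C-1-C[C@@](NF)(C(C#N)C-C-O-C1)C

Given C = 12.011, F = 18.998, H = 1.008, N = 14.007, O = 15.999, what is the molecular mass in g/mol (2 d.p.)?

186.23

Molecular formula: C9H15FN2O.
M = 9×12.011 + 1×18.998 + 15×1.008 + 2×14.007 + 1×15.999 = 186.23 g/mol.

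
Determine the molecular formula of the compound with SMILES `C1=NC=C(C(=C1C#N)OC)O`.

C7H6N2O2

Heavy atoms from the SMILES: 7 C, 2 N, 2 O.
Implicit hydrogens by atom environment:
  3 × C (aromatic): no H
  2 × C (aromatic): 1 H each → 2
  1 × C: 3 H
  1 × C: no H
  1 × N (aromatic): no H
  1 × N: no H
  1 × O: 1 H
  1 × O: no H
  Total hydrogens = 6.
Molecular formula: C7H6N2O2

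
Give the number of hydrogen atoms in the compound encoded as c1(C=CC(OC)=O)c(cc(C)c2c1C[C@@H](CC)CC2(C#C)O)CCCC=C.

Hydrogens are implicit in SMILES; fill each atom to its normal valence:
  7 × C: 2 H each → 14
  5 × C: 1 H each → 5
  5 × C (aromatic): no H
  3 × C: 3 H each → 9
  3 × C: no H
  2 × O: no H
  1 × C (aromatic): 1 H
  1 × O: 1 H
  Total hydrogens = 30.

30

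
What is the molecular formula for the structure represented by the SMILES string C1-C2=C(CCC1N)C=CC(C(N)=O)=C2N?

Heavy atoms from the SMILES: 11 C, 3 N, 1 O.
Implicit hydrogens by atom environment:
  4 × C (aromatic): no H
  3 × C: 2 H each → 6
  3 × N: 2 H each → 6
  2 × C (aromatic): 1 H each → 2
  1 × C: 1 H
  1 × C: no H
  1 × O: no H
  Total hydrogens = 15.
Molecular formula: C11H15N3O

C11H15N3O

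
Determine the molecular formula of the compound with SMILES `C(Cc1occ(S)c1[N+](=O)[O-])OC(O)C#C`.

C9H9NO5S

Heavy atoms from the SMILES: 9 C, 1 N, 5 O, 1 S.
Implicit hydrogens by atom environment:
  3 × C (aromatic): no H
  2 × C: 2 H each → 4
  2 × C: 1 H each → 2
  2 × O: no H
  1 × C (aromatic): 1 H
  1 × C: no H
  1 × N (charge +1): no H
  1 × O: 1 H
  1 × O (aromatic): no H
  1 × O (charge -1): no H
  1 × S: 1 H
  Total hydrogens = 9.
Molecular formula: C9H9NO5S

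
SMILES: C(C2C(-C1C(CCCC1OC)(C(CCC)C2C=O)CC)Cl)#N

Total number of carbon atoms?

The symbol for carbon appears 18 times in the SMILES. (Cl is a single chlorine, not C + l.)

18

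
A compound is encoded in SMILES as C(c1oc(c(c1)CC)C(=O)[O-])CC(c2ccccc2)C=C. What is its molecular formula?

Heavy atoms from the SMILES: 18 C, 3 O.
Implicit hydrogens by atom environment:
  6 × C (aromatic): 1 H each → 6
  4 × C: 2 H each → 8
  4 × C (aromatic): no H
  2 × C: 1 H each → 2
  1 × C: 3 H
  1 × C: no H
  1 × O (aromatic): no H
  1 × O: no H
  1 × O (charge -1): no H
  Total hydrogens = 19.
Net charge -1.
Molecular formula: C18H19O3-

C18H19O3-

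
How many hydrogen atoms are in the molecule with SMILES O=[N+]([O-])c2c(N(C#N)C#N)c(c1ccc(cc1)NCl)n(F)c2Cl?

5

Hydrogens are implicit in SMILES; fill each atom to its normal valence:
  6 × C (aromatic): no H
  4 × C (aromatic): 1 H each → 4
  3 × N: no H
  2 × C: no H
  2 × Cl: no H
  1 × F: no H
  1 × N: 1 H
  1 × N (aromatic): no H
  1 × N (charge +1): no H
  1 × O: no H
  1 × O (charge -1): no H
  Total hydrogens = 5.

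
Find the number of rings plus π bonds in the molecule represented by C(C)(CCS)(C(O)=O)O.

1

Molecular formula from the SMILES: C5H10O3S.
DoU = (2C + 2 + N − H − X)/2 = (2·5 + 2 + 0 − 10 − 0)/2 = 2/2 = 1.
(Structurally: 0 ring(s) + 1 π bond(s) = 1.)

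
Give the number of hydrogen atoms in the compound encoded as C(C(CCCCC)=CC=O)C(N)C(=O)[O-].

18

Hydrogens are implicit in SMILES; fill each atom to its normal valence:
  5 × C: 2 H each → 10
  3 × C: 1 H each → 3
  2 × C: no H
  2 × O: no H
  1 × C: 3 H
  1 × N: 2 H
  1 × O (charge -1): no H
  Total hydrogens = 18.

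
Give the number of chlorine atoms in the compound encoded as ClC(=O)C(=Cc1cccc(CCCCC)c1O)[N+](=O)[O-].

The symbol for chlorine appears 1 time in the SMILES.

1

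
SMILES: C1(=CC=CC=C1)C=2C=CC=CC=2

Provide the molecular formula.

Heavy atoms from the SMILES: 12 C.
Implicit hydrogens by atom environment:
  10 × C (aromatic): 1 H each → 10
  2 × C (aromatic): no H
  Total hydrogens = 10.
Molecular formula: C12H10

C12H10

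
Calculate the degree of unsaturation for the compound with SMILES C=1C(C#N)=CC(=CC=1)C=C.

Molecular formula from the SMILES: C9H7N.
DoU = (2C + 2 + N − H − X)/2 = (2·9 + 2 + 1 − 7 − 0)/2 = 14/2 = 7.
(Structurally: 1 ring(s) + 6 π bond(s) = 7.)

7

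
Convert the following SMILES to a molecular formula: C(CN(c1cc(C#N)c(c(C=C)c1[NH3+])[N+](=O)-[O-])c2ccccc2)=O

C17H15N4O3+

Heavy atoms from the SMILES: 17 C, 4 N, 3 O.
Implicit hydrogens by atom environment:
  6 × C (aromatic): 1 H each → 6
  6 × C (aromatic): no H
  2 × C: 2 H each → 4
  2 × C: 1 H each → 2
  2 × N: no H
  2 × O: no H
  1 × C: no H
  1 × N (charge +1): 3 H
  1 × N (charge +1): no H
  1 × O (charge -1): no H
  Total hydrogens = 15.
Net charge +1.
Molecular formula: C17H15N4O3+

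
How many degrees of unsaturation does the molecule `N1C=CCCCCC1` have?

Molecular formula from the SMILES: C7H13N.
DoU = (2C + 2 + N − H − X)/2 = (2·7 + 2 + 1 − 13 − 0)/2 = 4/2 = 2.
(Structurally: 1 ring(s) + 1 π bond(s) = 2.)

2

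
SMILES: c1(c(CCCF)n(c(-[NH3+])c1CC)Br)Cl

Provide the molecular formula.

Heavy atoms from the SMILES: 1 Br, 9 C, 1 Cl, 1 F, 2 N.
Implicit hydrogens by atom environment:
  4 × C: 2 H each → 8
  4 × C (aromatic): no H
  1 × Br: no H
  1 × C: 3 H
  1 × Cl: no H
  1 × F: no H
  1 × N (charge +1): 3 H
  1 × N (aromatic): no H
  Total hydrogens = 14.
Net charge +1.
Molecular formula: C9H14BrClFN2+

C9H14BrClFN2+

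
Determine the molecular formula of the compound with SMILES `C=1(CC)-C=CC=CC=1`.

Heavy atoms from the SMILES: 8 C.
Implicit hydrogens by atom environment:
  5 × C (aromatic): 1 H each → 5
  1 × C: 3 H
  1 × C: 2 H
  1 × C (aromatic): no H
  Total hydrogens = 10.
Molecular formula: C8H10

C8H10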